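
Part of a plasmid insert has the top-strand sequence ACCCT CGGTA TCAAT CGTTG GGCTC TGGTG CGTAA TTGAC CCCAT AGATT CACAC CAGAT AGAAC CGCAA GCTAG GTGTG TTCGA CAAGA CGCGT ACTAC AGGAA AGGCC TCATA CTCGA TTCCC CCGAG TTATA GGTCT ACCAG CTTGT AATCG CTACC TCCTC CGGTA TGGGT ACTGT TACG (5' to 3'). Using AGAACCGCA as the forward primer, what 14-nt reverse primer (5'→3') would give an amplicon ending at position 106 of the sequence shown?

5'-TTTCCTGTAGTACG-3'

The forward primer binds at positions 61–69; the product's 3' end on the top strand is position 106.
The reverse primer anneals to the top strand over positions 93–106, i.e. to CGTACTACAGGAAA.
Its sequence written 5'→3' is the reverse complement: TTTCCTGTAGTACG.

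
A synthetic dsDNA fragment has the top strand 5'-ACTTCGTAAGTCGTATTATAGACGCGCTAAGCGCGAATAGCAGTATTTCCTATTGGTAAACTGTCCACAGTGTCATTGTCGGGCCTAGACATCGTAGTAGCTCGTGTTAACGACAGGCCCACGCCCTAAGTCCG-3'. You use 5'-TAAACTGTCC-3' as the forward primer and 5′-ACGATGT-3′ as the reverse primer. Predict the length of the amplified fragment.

Forward primer TAAACTGTCC is found on the top strand at positions 57–66.
Reverse complement of the reverse primer: ACATCGT. This occurs on the top strand at positions 89–95.
Amplicon spans positions 57–95: 39 bp.

39 bp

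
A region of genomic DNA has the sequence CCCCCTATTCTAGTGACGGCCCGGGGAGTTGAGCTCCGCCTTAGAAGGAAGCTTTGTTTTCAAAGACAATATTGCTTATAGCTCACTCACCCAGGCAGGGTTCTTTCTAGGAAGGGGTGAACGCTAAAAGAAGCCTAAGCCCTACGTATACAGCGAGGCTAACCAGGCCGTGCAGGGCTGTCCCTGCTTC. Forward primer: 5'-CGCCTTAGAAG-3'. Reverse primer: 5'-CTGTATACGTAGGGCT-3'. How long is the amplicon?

117 bp

Scanning the template, CGCCTTAGAAG occurs at positions 37–47; this primer anneals to the bottom strand there with its 3' end pointing downstream.
Taking the reverse complement of CTGTATACGTAGGGCT gives AGCCCTACGTATACAG, found at positions 138–153 on the template; the primer anneals here to the top strand with its 3' end pointing upstream.
The product runs from position 37 to position 153, so its length is 153 − 37 + 1 = 117 bp.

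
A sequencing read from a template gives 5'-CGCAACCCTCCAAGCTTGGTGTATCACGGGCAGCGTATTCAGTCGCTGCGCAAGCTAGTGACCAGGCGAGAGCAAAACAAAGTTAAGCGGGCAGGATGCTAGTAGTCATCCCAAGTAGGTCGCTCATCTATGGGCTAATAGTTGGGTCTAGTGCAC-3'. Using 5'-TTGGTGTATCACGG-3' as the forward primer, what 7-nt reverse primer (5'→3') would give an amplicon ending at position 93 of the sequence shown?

The forward primer binds at positions 16–29; the product's 3' end on the top strand is position 93.
The reverse primer anneals to the top strand over positions 87–93, i.e. to GCGGGCA.
Its sequence written 5'→3' is the reverse complement: TGCCCGC.

5'-TGCCCGC-3'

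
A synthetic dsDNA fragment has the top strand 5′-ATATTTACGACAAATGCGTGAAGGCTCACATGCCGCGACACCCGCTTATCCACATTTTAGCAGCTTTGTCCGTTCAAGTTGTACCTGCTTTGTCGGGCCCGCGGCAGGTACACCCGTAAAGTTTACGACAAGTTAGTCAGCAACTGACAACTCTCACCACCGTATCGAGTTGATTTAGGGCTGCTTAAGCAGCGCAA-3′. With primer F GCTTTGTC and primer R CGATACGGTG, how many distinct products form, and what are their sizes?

The forward primer GCTTTGTC matches the top strand at positions 63–70, 87–94.
The reverse primer's reverse complement is CACCGTATCG, matching at positions 158–167.
Each forward site pairs with the reverse site to give a product ending at position 167: sizes 105, 81 bp.

Two products: 105 bp, 81 bp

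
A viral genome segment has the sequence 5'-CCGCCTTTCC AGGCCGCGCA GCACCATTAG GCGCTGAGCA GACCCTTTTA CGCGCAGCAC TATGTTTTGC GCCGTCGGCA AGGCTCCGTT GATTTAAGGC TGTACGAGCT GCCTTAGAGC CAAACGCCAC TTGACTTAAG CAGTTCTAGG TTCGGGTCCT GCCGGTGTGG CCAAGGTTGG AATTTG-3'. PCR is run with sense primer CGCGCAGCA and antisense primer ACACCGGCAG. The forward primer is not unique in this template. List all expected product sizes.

The forward primer CGCGCAGCA matches the top strand at positions 15–23, 51–59.
The reverse primer's reverse complement is CTGCCGGTGT, matching at positions 159–168.
Each forward site pairs with the reverse site to give a product ending at position 168: sizes 154, 118 bp.

154 bp, 118 bp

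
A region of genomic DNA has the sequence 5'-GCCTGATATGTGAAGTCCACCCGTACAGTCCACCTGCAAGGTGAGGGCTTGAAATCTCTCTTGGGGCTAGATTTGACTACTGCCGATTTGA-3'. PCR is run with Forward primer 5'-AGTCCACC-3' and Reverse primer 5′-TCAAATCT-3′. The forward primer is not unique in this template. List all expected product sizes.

63 bp, 50 bp

The forward primer AGTCCACC matches the top strand at positions 14–21, 27–34.
The reverse primer's reverse complement is AGATTTGA, matching at positions 69–76.
Each forward site pairs with the reverse site to give a product ending at position 76: sizes 63, 50 bp.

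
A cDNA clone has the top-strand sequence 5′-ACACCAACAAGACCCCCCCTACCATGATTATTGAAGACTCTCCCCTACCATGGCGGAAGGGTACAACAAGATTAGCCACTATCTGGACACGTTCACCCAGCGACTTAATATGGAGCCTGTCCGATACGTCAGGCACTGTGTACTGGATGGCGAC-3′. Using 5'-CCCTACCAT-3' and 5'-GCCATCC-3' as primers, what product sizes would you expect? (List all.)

135 bp, 109 bp

The forward primer CCCTACCAT matches the top strand at positions 17–25, 43–51.
The reverse primer's reverse complement is GGATGGC, matching at positions 145–151.
Each forward site pairs with the reverse site to give a product ending at position 151: sizes 135, 109 bp.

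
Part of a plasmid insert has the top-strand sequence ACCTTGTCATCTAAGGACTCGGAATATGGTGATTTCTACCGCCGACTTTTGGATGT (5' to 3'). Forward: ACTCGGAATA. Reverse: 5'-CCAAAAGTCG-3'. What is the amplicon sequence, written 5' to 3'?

Forward primer ACTCGGAATA is found on the top strand at positions 17–26.
The reverse primer's reverse complement is CGACTTTTGG, which matches the template at positions 43–52.
The product is the template from position 17 through 52 (36 bp).

5'-ACTCGGAATATGGTGATTTCTACCGCCGACTTTTGG-3'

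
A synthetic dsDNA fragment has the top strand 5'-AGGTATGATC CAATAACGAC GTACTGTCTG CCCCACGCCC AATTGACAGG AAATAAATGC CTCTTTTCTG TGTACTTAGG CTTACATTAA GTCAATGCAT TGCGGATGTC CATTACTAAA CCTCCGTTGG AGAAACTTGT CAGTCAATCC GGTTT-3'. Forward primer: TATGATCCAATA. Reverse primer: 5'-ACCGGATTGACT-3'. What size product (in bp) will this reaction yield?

150 bp

Scanning the template, TATGATCCAATA occurs at positions 4–15; this primer anneals to the bottom strand there with its 3' end pointing downstream.
Reverse complement of the reverse primer: AGTCAATCCGGT. This occurs on the top strand at positions 142–153.
Product length = (reverse-primer end) − (forward-primer start) + 1 = 153 − 4 + 1 = 150 bp.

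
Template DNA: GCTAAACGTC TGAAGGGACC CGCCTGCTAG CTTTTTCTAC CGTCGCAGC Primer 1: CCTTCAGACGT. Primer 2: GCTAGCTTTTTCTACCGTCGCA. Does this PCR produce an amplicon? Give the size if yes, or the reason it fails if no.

No product — the primers' 3' ends point away from each other.

Primer 1 (CCTTCAGACGT) has reverse complement ACGTCTGAAGG, which matches the top strand at positions 6–16; primer 1 anneals to the top strand there with its 3' end pointing upstream toward position 6.
Primer 2 (GCTAGCTTTTTCTACCGTCGCA) matches the top strand directly at positions 26–47; it anneals to the bottom strand with its 3' end pointing downstream toward position 47.
The 3' ends diverge (primer 1 extends toward position 1, primer 2 toward position 49), so the primers never converge on a shared product.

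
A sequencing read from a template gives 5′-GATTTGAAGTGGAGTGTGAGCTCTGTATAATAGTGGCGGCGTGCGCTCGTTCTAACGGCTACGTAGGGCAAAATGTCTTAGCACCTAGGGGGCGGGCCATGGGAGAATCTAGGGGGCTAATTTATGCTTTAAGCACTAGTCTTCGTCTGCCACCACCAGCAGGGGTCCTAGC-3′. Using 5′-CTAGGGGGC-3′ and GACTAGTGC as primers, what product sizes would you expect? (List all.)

The forward primer CTAGGGGGC matches the top strand at positions 85–93, 109–117.
The reverse primer's reverse complement is GCACTAGTC, matching at positions 133–141.
Each forward site pairs with the reverse site to give a product ending at position 141: sizes 57, 33 bp.

57 bp, 33 bp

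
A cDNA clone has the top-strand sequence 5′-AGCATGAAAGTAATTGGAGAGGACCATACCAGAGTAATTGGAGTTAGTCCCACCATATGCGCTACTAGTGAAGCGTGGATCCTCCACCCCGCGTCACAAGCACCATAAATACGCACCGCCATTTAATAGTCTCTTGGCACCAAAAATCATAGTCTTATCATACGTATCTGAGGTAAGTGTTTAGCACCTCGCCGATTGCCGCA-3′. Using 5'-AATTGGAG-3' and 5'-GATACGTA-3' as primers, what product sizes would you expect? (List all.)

157 bp, 133 bp

The forward primer AATTGGAG matches the top strand at positions 12–19, 36–43.
The reverse primer's reverse complement is TACGTATC, matching at positions 161–168.
Each forward site pairs with the reverse site to give a product ending at position 168: sizes 157, 133 bp.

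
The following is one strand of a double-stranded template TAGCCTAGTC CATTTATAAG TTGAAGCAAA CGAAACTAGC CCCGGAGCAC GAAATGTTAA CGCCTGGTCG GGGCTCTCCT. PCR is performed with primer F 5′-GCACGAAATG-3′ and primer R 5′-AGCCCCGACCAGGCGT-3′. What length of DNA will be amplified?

Scanning the template, GCACGAAATG occurs at positions 47–56; this primer anneals to the bottom strand there with its 3' end pointing downstream.
Taking the reverse complement of AGCCCCGACCAGGCGT gives ACGCCTGGTCGGGGCT, found at positions 60–75 on the template; the primer anneals here to the top strand with its 3' end pointing upstream.
Amplicon spans positions 47–75: 29 bp.

29 bp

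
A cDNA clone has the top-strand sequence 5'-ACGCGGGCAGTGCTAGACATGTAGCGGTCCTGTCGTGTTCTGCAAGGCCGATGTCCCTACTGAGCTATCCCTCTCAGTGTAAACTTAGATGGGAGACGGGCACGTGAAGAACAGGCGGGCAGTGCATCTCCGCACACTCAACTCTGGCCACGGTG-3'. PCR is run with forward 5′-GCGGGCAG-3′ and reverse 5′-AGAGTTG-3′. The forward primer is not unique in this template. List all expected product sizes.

143 bp, 31 bp

The forward primer GCGGGCAG matches the top strand at positions 3–10, 115–122.
The reverse primer's reverse complement is CAACTCT, matching at positions 139–145.
Each forward site pairs with the reverse site to give a product ending at position 145: sizes 143, 31 bp.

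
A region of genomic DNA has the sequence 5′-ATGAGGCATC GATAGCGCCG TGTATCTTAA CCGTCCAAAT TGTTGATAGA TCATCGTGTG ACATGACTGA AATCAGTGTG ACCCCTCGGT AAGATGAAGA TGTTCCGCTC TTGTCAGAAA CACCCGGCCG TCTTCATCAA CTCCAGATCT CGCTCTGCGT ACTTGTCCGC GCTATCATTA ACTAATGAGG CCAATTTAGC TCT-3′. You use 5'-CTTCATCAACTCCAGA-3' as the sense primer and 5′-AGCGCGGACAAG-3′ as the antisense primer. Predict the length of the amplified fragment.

42 bp

Forward primer CTTCATCAACTCCAGA is found on the top strand at positions 132–147.
The reverse primer's reverse complement is CTTGTCCGCGCT, which matches the template at positions 162–173.
Product length = (reverse-primer end) − (forward-primer start) + 1 = 173 − 132 + 1 = 42 bp.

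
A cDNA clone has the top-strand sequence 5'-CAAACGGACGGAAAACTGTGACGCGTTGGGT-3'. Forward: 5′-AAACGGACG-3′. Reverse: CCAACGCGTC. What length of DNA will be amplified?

28 bp

Scanning the template, AAACGGACG occurs at positions 2–10; this primer anneals to the bottom strand there with its 3' end pointing downstream.
Reverse complement of the reverse primer: GACGCGTTGG. This occurs on the top strand at positions 20–29.
The product runs from position 2 to position 29, so its length is 29 − 2 + 1 = 28 bp.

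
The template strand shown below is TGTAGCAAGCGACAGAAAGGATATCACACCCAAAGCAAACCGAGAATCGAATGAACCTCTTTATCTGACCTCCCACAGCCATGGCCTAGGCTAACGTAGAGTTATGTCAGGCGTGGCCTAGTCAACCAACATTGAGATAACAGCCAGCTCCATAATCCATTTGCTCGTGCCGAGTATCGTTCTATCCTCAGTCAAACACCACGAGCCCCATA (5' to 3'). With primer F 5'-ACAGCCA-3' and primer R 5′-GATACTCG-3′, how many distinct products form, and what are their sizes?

The forward primer ACAGCCA matches the top strand at positions 75–81, 140–146.
The reverse primer's reverse complement is CGAGTATC, matching at positions 171–178.
Each forward site pairs with the reverse site to give a product ending at position 178: sizes 104, 39 bp.

Two products: 104 bp, 39 bp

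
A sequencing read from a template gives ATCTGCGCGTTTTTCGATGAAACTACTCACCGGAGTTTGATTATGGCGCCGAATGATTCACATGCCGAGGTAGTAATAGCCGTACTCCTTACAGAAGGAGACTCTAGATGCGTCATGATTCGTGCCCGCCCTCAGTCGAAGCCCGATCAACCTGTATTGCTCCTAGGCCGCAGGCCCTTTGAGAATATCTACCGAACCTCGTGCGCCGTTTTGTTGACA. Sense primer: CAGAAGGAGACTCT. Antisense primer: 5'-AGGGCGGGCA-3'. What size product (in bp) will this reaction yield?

41 bp

Scanning the template, CAGAAGGAGACTCT occurs at positions 92–105; this primer anneals to the bottom strand there with its 3' end pointing downstream.
Reverse complement of the reverse primer: TGCCCGCCCT. This occurs on the top strand at positions 123–132.
The product runs from position 92 to position 132, so its length is 132 − 92 + 1 = 41 bp.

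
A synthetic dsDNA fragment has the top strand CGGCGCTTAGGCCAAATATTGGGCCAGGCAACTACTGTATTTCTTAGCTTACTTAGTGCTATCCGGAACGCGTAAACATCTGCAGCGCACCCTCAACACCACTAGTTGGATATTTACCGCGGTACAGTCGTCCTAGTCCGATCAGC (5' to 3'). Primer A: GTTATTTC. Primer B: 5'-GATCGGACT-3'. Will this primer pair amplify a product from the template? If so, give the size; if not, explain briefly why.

No product — primer A has no binding site in the template.

Primer A (GTTATTTC) does not match the top strand, and its reverse complement GAAATAAC does not match either.
With no annealing site for primer A, no amplification occurs.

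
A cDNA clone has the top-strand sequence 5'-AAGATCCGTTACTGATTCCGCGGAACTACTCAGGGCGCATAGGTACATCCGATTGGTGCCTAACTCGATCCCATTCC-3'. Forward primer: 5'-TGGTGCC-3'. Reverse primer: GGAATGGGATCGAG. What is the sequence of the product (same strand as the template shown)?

5'-TGGTGCCTAACTCGATCCCATTCC-3'

Forward primer TGGTGCC is found on the top strand at positions 54–60.
The reverse primer's reverse complement is CTCGATCCCATTCC, which matches the template at positions 64–77.
The product is the template from position 54 through 77 (24 bp).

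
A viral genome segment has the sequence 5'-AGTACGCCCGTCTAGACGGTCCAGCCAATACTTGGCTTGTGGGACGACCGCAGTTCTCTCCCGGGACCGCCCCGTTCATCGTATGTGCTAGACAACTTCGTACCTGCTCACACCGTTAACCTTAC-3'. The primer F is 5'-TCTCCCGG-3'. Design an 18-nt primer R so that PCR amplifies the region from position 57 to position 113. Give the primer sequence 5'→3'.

The product's 3' end on the top strand is position 113.
The reverse primer anneals to the top strand over positions 96–113, i.e. to CTTCGTACCTGCTCACAC.
Its sequence written 5'→3' is the reverse complement: GTGTGAGCAGGTACGAAG.

5'-GTGTGAGCAGGTACGAAG-3'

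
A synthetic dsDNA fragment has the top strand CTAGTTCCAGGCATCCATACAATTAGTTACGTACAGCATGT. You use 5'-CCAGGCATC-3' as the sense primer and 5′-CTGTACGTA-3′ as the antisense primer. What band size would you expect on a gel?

Scanning the template, CCAGGCATC occurs at positions 7–15; this primer anneals to the bottom strand there with its 3' end pointing downstream.
The reverse primer's reverse complement is TACGTACAG, which matches the template at positions 28–36.
Amplicon spans positions 7–36: 30 bp.

30 bp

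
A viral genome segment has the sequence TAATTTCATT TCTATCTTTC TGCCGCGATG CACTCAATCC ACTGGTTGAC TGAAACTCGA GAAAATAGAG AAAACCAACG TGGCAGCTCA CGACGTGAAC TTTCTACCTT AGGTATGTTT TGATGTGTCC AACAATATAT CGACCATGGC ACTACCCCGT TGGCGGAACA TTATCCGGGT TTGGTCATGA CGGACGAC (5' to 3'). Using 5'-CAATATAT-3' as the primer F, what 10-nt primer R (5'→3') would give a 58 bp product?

5'-TCATGACCAA-3'

The forward primer binds at positions 133–140, so a 58 bp product ends at position 133 + 58 − 1 = 190.
The reverse primer anneals to the top strand over positions 181–190, i.e. to TTGGTCATGA.
Its sequence written 5'→3' is the reverse complement: TCATGACCAA.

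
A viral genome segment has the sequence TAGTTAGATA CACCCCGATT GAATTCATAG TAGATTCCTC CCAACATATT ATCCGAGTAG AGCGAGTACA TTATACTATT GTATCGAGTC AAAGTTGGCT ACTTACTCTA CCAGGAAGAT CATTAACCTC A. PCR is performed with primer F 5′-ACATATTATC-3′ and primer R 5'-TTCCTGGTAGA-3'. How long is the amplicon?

74 bp

Forward primer ACATATTATC is found on the top strand at positions 44–53.
Reverse complement of the reverse primer: TCTACCAGGAA. This occurs on the top strand at positions 107–117.
The product runs from position 44 to position 117, so its length is 117 − 44 + 1 = 74 bp.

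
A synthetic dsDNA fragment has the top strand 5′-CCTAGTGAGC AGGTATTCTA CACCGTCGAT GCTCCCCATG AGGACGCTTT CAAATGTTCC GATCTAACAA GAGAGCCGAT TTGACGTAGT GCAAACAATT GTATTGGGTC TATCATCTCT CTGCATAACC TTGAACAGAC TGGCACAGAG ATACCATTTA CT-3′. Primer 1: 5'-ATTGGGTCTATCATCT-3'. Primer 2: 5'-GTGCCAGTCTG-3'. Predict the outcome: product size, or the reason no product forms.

Yes — a 44 bp product.

Primer 1 (ATTGGGTCTATCATCT) matches the top strand at positions 103–118; it acts as a forward primer.
Primer 2's reverse complement is CAGACTGGCAC, matching the top strand at positions 136–146; it acts as a reverse primer.
The 3' ends face each other across positions 103–146, giving a 44 bp product.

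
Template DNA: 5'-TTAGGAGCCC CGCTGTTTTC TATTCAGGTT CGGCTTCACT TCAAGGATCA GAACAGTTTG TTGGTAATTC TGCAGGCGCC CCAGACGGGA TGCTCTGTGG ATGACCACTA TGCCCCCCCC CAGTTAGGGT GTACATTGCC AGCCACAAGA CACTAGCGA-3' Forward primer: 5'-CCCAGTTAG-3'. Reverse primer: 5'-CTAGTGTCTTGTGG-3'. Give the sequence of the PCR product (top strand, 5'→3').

5'-CCCAGTTAGGGTGTACATTGCCAGCCACAAGACACTAG-3'

The forward primer matches the template at positions 119–127.
The reverse primer's reverse complement is CCACAAGACACTAG, which matches the template at positions 143–156.
The product is the template from position 119 through 156 (38 bp).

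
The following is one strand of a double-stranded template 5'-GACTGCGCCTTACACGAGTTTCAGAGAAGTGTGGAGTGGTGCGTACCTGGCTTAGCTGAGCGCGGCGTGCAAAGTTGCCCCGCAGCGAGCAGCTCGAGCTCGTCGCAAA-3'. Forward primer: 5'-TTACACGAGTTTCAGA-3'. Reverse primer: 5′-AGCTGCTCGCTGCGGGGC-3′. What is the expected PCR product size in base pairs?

The forward primer matches the template at positions 10–25.
The reverse primer's reverse complement is GCCCCGCAGCGAGCAGCT, which matches the template at positions 77–94.
Amplicon spans positions 10–94: 85 bp.

85 bp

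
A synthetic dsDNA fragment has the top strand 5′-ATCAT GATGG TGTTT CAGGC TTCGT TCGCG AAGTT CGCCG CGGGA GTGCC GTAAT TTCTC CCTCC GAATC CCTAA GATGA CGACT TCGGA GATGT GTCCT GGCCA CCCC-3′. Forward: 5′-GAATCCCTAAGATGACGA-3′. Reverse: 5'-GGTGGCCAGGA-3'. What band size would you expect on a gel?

Forward primer GAATCCCTAAGATGACGA is found on the top strand at positions 66–83.
The reverse primer's reverse complement is TCCTGGCCACC, which matches the template at positions 97–107.
Product length = (reverse-primer end) − (forward-primer start) + 1 = 107 − 66 + 1 = 42 bp.

42 bp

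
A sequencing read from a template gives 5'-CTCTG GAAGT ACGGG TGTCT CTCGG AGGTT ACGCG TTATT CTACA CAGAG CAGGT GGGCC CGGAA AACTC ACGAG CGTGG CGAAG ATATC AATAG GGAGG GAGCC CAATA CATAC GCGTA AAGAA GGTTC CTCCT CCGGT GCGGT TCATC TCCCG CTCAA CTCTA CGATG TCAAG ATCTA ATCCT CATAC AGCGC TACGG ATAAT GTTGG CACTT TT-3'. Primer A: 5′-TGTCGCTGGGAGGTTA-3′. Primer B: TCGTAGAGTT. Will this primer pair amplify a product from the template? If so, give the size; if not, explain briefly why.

Primer A (TGTCGCTGGGAGGTTA) does not match the top strand, and its reverse complement TAACCTCCCAGCGACA does not match either.
With no annealing site for primer A, no amplification occurs.

No product — primer A has no binding site in the template.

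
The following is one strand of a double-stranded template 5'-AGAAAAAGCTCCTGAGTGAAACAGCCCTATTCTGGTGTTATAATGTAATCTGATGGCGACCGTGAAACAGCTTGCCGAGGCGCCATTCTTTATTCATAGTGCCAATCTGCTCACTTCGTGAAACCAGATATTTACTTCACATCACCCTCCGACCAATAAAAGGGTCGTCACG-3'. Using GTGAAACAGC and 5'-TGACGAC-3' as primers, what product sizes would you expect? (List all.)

155 bp, 109 bp

The forward primer GTGAAACAGC matches the top strand at positions 16–25, 62–71.
The reverse primer's reverse complement is GTCGTCA, matching at positions 164–170.
Each forward site pairs with the reverse site to give a product ending at position 170: sizes 155, 109 bp.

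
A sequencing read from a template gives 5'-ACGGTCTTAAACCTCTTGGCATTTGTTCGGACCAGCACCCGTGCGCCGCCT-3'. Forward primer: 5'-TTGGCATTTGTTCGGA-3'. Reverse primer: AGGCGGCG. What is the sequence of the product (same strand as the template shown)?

Scanning the template, TTGGCATTTGTTCGGA occurs at positions 16–31; this primer anneals to the bottom strand there with its 3' end pointing downstream.
Taking the reverse complement of AGGCGGCG gives CGCCGCCT, found at positions 44–51 on the template; the primer anneals here to the top strand with its 3' end pointing upstream.
The product is the template from position 16 through 51 (36 bp).

5'-TTGGCATTTGTTCGGACCAGCACCCGTGCGCCGCCT-3'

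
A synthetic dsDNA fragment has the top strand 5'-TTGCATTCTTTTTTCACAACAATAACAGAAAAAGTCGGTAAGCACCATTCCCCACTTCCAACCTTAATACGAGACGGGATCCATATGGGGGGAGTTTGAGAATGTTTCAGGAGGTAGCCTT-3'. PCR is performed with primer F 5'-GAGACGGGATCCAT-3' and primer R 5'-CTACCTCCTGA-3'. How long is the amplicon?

47 bp

Forward primer GAGACGGGATCCAT is found on the top strand at positions 71–84.
The reverse primer's reverse complement is TCAGGAGGTAG, which matches the template at positions 107–117.
The product runs from position 71 to position 117, so its length is 117 − 71 + 1 = 47 bp.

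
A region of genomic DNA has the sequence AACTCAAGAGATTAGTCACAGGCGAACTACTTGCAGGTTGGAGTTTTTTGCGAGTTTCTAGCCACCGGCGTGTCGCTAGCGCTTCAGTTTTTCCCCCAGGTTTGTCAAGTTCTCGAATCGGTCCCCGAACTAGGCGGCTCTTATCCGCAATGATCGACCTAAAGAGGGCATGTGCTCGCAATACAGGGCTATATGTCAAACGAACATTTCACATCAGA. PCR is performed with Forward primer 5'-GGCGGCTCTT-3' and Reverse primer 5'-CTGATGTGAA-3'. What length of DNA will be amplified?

85 bp

Scanning the template, GGCGGCTCTT occurs at positions 133–142; this primer anneals to the bottom strand there with its 3' end pointing downstream.
The reverse primer's reverse complement is TTCACATCAG, which matches the template at positions 208–217.
Amplicon spans positions 133–217: 85 bp.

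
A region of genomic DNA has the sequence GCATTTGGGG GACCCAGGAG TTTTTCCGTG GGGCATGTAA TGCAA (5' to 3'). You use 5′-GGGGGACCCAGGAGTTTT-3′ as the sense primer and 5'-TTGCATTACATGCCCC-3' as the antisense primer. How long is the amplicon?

39 bp

Forward primer GGGGGACCCAGGAGTTTT is found on the top strand at positions 7–24.
Reverse complement of the reverse primer: GGGGCATGTAATGCAA. This occurs on the top strand at positions 30–45.
The product runs from position 7 to position 45, so its length is 45 − 7 + 1 = 39 bp.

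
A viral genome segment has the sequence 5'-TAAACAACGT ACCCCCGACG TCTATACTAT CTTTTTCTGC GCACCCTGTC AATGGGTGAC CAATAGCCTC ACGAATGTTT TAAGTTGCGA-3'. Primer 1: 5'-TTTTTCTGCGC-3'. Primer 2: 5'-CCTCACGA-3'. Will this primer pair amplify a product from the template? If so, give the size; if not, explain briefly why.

Primer 1 (TTTTTCTGCGC) matches the top strand at positions 32–42 (3' end points downstream).
Primer 2 (CCTCACGA) also matches the top strand directly, at positions 67–74 — its reverse complement TCGTGAGG is not present.
Both primers anneal to the bottom strand with 3' ends pointing the same way, so neither can prime synthesis back toward the other.

No product — both primers anneal to the same strand and extend in the same direction.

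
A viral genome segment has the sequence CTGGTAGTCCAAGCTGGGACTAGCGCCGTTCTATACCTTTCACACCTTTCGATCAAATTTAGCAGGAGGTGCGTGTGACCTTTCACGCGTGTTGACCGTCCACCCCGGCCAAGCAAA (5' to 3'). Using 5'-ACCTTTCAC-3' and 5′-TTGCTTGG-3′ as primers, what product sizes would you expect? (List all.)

82 bp, 39 bp

The forward primer ACCTTTCAC matches the top strand at positions 35–43, 78–86.
The reverse primer's reverse complement is CCAAGCAA, matching at positions 109–116.
Each forward site pairs with the reverse site to give a product ending at position 116: sizes 82, 39 bp.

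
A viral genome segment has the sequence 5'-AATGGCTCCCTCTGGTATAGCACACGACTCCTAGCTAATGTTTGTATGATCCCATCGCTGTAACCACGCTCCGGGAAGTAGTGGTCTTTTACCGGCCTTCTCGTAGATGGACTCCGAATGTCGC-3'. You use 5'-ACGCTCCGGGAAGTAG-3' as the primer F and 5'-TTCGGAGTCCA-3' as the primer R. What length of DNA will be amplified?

Scanning the template, ACGCTCCGGGAAGTAG occurs at positions 66–81; this primer anneals to the bottom strand there with its 3' end pointing downstream.
Reverse complement of the reverse primer: TGGACTCCGAA. This occurs on the top strand at positions 108–118.
The product runs from position 66 to position 118, so its length is 118 − 66 + 1 = 53 bp.

53 bp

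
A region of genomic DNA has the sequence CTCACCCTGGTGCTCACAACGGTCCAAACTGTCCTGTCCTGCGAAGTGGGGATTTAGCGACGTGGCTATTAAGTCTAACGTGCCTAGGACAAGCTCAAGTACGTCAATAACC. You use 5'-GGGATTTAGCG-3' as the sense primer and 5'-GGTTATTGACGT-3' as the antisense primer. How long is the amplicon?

The forward primer matches the template at positions 49–59.
The reverse primer's reverse complement is ACGTCAATAACC, which matches the template at positions 101–112.
Product length = (reverse-primer end) − (forward-primer start) + 1 = 112 − 49 + 1 = 64 bp.

64 bp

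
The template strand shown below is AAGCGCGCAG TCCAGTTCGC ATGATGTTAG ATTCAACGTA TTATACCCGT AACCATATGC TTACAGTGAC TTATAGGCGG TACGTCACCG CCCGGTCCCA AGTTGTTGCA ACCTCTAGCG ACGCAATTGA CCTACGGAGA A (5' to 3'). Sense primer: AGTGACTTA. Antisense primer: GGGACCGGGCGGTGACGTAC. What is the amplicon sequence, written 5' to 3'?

The forward primer matches the template at positions 65–73.
The reverse primer's reverse complement is GTACGTCACCGCCCGGTCCC, which matches the template at positions 80–99.
The product is the template from position 65 through 99 (35 bp).

5'-AGTGACTTATAGGCGGTACGTCACCGCCCGGTCCC-3'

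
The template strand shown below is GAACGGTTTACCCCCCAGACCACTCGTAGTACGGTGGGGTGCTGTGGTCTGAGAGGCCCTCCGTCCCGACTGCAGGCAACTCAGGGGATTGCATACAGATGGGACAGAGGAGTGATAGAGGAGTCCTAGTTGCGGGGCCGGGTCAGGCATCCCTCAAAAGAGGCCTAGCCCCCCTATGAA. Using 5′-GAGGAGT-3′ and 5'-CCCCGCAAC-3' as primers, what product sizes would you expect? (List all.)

The forward primer GAGGAGT matches the top strand at positions 107–113, 118–124.
The reverse primer's reverse complement is GTTGCGGGG, matching at positions 129–137.
Each forward site pairs with the reverse site to give a product ending at position 137: sizes 31, 20 bp.

31 bp, 20 bp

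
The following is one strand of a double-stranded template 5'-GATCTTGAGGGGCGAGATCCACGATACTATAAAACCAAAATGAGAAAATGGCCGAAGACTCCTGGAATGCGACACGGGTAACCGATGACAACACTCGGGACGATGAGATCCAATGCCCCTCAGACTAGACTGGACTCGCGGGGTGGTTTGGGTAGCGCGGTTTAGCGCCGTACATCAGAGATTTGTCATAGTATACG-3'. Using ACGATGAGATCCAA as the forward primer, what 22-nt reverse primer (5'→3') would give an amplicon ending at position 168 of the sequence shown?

The forward primer binds at positions 100–113; the product's 3' end on the top strand is position 168.
The reverse primer anneals to the top strand over positions 147–168, i.e. to TTTGGGTAGCGCGGTTTAGCGC.
Its sequence written 5'→3' is the reverse complement: GCGCTAAACCGCGCTACCCAAA.

5'-GCGCTAAACCGCGCTACCCAAA-3'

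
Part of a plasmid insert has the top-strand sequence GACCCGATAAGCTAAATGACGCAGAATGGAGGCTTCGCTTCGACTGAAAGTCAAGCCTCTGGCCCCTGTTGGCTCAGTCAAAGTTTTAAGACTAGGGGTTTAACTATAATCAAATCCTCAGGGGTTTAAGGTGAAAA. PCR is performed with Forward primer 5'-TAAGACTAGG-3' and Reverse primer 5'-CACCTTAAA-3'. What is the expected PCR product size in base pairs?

47 bp

Forward primer TAAGACTAGG is found on the top strand at positions 87–96.
Reverse complement of the reverse primer: TTTAAGGTG. This occurs on the top strand at positions 125–133.
Amplicon spans positions 87–133: 47 bp.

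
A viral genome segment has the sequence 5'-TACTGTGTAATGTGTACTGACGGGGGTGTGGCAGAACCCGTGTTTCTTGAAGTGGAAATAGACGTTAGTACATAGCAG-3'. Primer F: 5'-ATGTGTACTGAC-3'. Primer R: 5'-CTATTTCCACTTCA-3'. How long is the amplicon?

52 bp

The forward primer matches the template at positions 10–21.
The reverse primer's reverse complement is TGAAGTGGAAATAG, which matches the template at positions 48–61.
Product length = (reverse-primer end) − (forward-primer start) + 1 = 61 − 10 + 1 = 52 bp.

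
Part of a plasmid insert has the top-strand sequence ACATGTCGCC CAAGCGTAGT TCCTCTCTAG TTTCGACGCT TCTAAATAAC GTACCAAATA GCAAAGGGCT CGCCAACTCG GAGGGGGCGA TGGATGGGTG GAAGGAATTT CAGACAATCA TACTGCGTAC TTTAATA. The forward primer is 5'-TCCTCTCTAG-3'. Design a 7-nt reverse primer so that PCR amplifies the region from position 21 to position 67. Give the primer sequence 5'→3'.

5'-CCTTTGC-3'

The product's 3' end on the top strand is position 67.
The reverse primer anneals to the top strand over positions 61–67, i.e. to GCAAAGG.
Its sequence written 5'→3' is the reverse complement: CCTTTGC.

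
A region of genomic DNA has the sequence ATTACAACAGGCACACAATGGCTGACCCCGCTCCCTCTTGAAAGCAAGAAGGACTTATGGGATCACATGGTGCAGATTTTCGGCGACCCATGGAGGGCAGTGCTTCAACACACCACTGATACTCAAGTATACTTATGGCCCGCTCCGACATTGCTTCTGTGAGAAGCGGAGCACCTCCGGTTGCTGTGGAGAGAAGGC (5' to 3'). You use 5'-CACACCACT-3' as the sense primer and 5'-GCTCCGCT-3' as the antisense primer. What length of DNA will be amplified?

64 bp

Scanning the template, CACACCACT occurs at positions 109–117; this primer anneals to the bottom strand there with its 3' end pointing downstream.
The reverse primer's reverse complement is AGCGGAGC, which matches the template at positions 165–172.
Product length = (reverse-primer end) − (forward-primer start) + 1 = 172 − 109 + 1 = 64 bp.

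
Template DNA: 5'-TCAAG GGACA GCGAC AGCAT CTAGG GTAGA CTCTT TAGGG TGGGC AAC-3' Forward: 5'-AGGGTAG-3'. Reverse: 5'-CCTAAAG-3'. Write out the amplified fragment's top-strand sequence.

5'-AGGGTAGACTCTTTAGG-3'

The forward primer matches the template at positions 23–29.
Reverse complement of the reverse primer: CTTTAGG. This occurs on the top strand at positions 33–39.
The product is the template from position 23 through 39 (17 bp).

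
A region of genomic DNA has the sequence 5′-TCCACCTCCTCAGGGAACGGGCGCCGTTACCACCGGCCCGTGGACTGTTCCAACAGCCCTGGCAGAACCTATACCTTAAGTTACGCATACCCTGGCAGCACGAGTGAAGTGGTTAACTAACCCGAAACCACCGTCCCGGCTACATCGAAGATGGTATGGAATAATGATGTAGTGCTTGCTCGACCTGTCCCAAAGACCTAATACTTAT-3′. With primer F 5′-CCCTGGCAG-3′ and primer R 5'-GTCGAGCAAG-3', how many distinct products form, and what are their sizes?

Two products: 128 bp, 95 bp

The forward primer CCCTGGCAG matches the top strand at positions 57–65, 90–98.
The reverse primer's reverse complement is CTTGCTCGAC, matching at positions 175–184.
Each forward site pairs with the reverse site to give a product ending at position 184: sizes 128, 95 bp.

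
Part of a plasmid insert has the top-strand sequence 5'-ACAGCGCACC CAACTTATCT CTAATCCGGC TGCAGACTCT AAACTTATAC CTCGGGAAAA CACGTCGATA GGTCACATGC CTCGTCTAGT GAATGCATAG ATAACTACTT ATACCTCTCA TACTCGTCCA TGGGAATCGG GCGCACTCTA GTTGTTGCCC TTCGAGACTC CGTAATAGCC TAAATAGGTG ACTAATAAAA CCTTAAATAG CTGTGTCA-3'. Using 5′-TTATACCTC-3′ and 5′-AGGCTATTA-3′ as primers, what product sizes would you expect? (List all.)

137 bp, 73 bp

The forward primer TTATACCTC matches the top strand at positions 45–53, 109–117.
The reverse primer's reverse complement is TAATAGCCT, matching at positions 173–181.
Each forward site pairs with the reverse site to give a product ending at position 181: sizes 137, 73 bp.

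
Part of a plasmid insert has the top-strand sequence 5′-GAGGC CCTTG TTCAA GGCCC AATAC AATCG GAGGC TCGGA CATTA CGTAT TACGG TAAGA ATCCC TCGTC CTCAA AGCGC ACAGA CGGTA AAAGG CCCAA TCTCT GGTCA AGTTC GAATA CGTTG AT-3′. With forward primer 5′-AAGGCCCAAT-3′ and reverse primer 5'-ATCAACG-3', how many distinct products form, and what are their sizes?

Two products: 114 bp, 36 bp

The forward primer AAGGCCCAAT matches the top strand at positions 14–23, 92–101.
The reverse primer's reverse complement is CGTTGAT, matching at positions 121–127.
Each forward site pairs with the reverse site to give a product ending at position 127: sizes 114, 36 bp.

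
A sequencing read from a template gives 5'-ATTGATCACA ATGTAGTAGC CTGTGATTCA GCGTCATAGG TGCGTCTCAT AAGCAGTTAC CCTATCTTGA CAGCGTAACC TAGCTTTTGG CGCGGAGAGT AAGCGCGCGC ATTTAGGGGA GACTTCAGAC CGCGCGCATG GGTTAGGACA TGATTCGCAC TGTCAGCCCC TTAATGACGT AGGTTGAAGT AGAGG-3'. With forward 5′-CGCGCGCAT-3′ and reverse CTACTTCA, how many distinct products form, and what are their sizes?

The forward primer CGCGCGCAT matches the top strand at positions 104–112, 131–139.
The reverse primer's reverse complement is TGAAGTAG, matching at positions 185–192.
Each forward site pairs with the reverse site to give a product ending at position 192: sizes 89, 62 bp.

Two products: 89 bp, 62 bp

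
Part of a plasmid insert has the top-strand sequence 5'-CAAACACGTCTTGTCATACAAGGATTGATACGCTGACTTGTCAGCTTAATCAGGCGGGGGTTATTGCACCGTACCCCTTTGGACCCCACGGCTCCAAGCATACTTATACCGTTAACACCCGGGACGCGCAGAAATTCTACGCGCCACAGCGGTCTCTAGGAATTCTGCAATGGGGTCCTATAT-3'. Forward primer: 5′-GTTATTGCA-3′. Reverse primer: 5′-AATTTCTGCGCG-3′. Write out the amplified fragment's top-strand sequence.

The forward primer matches the template at positions 60–68.
Reverse complement of the reverse primer: CGCGCAGAAATT. This occurs on the top strand at positions 125–136.
The product is the template from position 60 through 136 (77 bp).

5'-GTTATTGCACCGTACCCCTTTGGACCCCACGGCTCCAAGCATACTTATACCGTTAACACCCGGGACGCGCAGAAATT-3'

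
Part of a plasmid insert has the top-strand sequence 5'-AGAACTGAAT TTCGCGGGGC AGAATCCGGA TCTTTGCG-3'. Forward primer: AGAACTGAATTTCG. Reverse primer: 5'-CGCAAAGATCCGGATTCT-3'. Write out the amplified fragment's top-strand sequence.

Forward primer AGAACTGAATTTCG is found on the top strand at positions 1–14.
The reverse primer's reverse complement is AGAATCCGGATCTTTGCG, which matches the template at positions 21–38.
The product is the template from position 1 through 38 (38 bp).

5'-AGAACTGAATTTCGCGGGGCAGAATCCGGATCTTTGCG-3'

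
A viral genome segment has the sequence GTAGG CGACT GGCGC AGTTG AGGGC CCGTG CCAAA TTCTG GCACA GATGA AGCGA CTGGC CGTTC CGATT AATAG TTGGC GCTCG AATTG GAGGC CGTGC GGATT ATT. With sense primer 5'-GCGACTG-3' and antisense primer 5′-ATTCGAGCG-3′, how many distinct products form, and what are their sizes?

The forward primer GCGACTG matches the top strand at positions 5–11, 52–58.
The reverse primer's reverse complement is CGCTCGAAT, matching at positions 80–88.
Each forward site pairs with the reverse site to give a product ending at position 88: sizes 84, 37 bp.

Two products: 84 bp, 37 bp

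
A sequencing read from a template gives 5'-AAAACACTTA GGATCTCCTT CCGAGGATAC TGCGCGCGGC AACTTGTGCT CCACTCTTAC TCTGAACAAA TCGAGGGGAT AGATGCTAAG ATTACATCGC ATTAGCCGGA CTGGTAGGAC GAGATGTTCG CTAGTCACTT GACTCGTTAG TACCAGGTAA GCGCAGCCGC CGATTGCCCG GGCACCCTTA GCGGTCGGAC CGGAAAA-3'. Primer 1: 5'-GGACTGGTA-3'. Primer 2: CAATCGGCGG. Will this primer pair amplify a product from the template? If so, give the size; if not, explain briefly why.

Yes — a 69 bp product.

Primer 1 (GGACTGGTA) matches the top strand at positions 108–116; it acts as a forward primer.
Primer 2's reverse complement is CCGCCGATTG, matching the top strand at positions 167–176; it acts as a reverse primer.
The 3' ends face each other across positions 108–176, giving a 69 bp product.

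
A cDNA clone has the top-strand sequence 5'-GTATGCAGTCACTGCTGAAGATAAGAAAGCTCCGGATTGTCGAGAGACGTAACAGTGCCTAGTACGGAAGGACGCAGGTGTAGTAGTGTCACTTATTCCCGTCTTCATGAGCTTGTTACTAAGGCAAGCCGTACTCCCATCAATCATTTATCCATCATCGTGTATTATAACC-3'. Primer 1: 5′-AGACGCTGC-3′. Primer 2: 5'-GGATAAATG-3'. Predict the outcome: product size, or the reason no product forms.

Primer 1 (AGACGCTGC) does not match the top strand, and its reverse complement GCAGCGTCT does not match either.
With no annealing site for primer 1, no amplification occurs.

No product — primer 1 has no binding site in the template.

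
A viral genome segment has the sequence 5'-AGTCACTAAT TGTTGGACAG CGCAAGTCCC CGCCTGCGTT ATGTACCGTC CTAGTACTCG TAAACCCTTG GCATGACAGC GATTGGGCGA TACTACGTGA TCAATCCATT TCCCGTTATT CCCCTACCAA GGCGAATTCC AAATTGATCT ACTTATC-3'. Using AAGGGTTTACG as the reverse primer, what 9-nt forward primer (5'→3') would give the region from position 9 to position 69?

5'-ATTGTTGGA-3'

The reverse primer's reverse complement CGTAAACCCTT matches the template at positions 59–69; the product starts at position 9.
The forward primer is identical to the top strand over positions 9–17: ATTGTTGGA.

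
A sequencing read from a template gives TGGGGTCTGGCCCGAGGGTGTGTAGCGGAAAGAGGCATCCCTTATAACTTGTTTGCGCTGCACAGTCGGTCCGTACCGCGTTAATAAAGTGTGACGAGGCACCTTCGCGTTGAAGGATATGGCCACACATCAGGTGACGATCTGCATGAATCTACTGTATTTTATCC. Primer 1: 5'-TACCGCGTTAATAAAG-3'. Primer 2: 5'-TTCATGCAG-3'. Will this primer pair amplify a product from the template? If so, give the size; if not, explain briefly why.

Primer 1 (TACCGCGTTAATAAAG) matches the top strand at positions 74–89; it acts as a forward primer.
Primer 2's reverse complement is CTGCATGAA, matching the top strand at positions 142–150; it acts as a reverse primer.
The 3' ends face each other across positions 74–150, giving a 77 bp product.

Yes — a 77 bp product.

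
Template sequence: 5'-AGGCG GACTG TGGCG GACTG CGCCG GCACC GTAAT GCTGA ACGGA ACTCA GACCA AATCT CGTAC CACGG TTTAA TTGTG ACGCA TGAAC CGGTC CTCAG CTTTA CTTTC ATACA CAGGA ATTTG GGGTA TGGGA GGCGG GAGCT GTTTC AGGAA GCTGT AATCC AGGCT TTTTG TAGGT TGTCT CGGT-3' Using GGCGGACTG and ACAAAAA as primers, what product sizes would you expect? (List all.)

175 bp, 165 bp

The forward primer GGCGGACTG matches the top strand at positions 2–10, 12–20.
The reverse primer's reverse complement is TTTTTGT, matching at positions 170–176.
Each forward site pairs with the reverse site to give a product ending at position 176: sizes 175, 165 bp.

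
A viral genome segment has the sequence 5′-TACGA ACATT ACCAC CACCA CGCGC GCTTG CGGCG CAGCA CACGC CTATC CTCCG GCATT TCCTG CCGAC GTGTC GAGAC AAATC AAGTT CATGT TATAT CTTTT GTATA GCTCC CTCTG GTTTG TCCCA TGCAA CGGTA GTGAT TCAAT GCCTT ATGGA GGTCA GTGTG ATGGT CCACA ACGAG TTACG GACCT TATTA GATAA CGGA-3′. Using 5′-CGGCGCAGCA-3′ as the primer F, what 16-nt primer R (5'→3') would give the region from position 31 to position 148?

The product's 3' end on the top strand is position 148.
The reverse primer anneals to the top strand over positions 133–148, i.e. to CAACGGTAGTGATTCA.
Its sequence written 5'→3' is the reverse complement: TGAATCACTACCGTTG.

5'-TGAATCACTACCGTTG-3'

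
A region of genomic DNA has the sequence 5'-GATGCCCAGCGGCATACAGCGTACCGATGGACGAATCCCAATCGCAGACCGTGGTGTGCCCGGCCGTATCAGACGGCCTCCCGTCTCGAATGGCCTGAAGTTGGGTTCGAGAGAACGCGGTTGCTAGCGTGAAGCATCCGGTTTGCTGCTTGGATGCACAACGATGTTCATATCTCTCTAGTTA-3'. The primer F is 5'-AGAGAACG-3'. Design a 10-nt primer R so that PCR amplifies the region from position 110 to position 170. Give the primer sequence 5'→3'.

5'-TGAACATCGT-3'

The product's 3' end on the top strand is position 170.
The reverse primer anneals to the top strand over positions 161–170, i.e. to ACGATGTTCA.
Its sequence written 5'→3' is the reverse complement: TGAACATCGT.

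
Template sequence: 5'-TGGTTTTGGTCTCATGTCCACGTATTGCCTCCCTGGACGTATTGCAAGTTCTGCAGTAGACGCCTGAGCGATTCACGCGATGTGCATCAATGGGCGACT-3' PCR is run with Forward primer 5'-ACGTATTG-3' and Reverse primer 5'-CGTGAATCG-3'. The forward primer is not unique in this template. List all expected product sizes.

The forward primer ACGTATTG matches the top strand at positions 20–27, 37–44.
The reverse primer's reverse complement is CGATTCACG, matching at positions 69–77.
Each forward site pairs with the reverse site to give a product ending at position 77: sizes 58, 41 bp.

58 bp, 41 bp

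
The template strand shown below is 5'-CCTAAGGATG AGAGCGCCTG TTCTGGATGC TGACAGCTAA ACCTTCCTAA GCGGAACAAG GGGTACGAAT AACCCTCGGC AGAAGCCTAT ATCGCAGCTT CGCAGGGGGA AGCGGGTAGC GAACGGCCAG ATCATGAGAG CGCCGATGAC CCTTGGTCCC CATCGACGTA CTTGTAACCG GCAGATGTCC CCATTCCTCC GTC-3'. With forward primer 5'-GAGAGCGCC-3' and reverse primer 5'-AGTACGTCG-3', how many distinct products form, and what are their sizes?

The forward primer GAGAGCGCC matches the top strand at positions 10–18, 136–144.
The reverse primer's reverse complement is CGACGTACT, matching at positions 164–172.
Each forward site pairs with the reverse site to give a product ending at position 172: sizes 163, 37 bp.

Two products: 163 bp, 37 bp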